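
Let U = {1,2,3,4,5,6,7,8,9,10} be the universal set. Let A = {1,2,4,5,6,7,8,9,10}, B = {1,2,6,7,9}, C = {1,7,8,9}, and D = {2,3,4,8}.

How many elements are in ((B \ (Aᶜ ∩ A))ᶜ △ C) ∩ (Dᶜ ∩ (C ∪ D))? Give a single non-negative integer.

3

Aᶜ = {3}
Aᶜ ∩ A = {}
B \ (Aᶜ ∩ A) = {1,2,6,7,9}
(B \ (Aᶜ ∩ A))ᶜ = {3,4,5,8,10}
(B \ (Aᶜ ∩ A))ᶜ △ C = {1,3,4,5,7,9,10}
Dᶜ = {1,5,6,7,9,10}
C ∪ D = {1,2,3,4,7,8,9}
Dᶜ ∩ (C ∪ D) = {1,7,9}
((B \ (Aᶜ ∩ A))ᶜ △ C) ∩ (Dᶜ ∩ (C ∪ D)) = {1,7,9}
|((B \ (Aᶜ ∩ A))ᶜ △ C) ∩ (Dᶜ ∩ (C ∪ D))| = 3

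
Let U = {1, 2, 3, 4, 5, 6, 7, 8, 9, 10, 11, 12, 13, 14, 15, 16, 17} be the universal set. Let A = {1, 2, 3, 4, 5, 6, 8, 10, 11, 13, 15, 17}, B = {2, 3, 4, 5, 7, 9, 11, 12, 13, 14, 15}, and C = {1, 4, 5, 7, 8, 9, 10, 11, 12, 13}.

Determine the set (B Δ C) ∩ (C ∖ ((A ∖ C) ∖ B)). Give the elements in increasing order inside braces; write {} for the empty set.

{1, 8, 10}

B Δ C = {1, 2, 3, 8, 10, 14, 15}
A ∖ C = {2, 3, 6, 15, 17}
(A ∖ C) ∖ B = {6, 17}
C ∖ ((A ∖ C) ∖ B) = {1, 4, 5, 7, 8, 9, 10, 11, 12, 13}
(B Δ C) ∩ (C ∖ ((A ∖ C) ∖ B)) = {1, 8, 10}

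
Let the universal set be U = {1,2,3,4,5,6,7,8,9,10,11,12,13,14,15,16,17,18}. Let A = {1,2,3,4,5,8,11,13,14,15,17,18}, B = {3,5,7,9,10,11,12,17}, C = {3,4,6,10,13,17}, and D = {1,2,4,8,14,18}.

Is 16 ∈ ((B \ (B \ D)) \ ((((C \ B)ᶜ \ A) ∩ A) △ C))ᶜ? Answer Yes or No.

Yes

16 ∉ B and 16 ∉ D, so 16 ∉ B \ D
16 ∉ B and 16 ∉ (B \ D), so 16 ∉ B \ (B \ D)
16 ∉ C and 16 ∉ B, so 16 ∉ C \ B
16 ∈ (C \ B)ᶜ since 16 ∉ (C \ B)
16 ∈ (C \ B)ᶜ and 16 ∉ A, so 16 ∈ (C \ B)ᶜ \ A
16 ∈ ((C \ B)ᶜ \ A) and 16 ∉ A, so 16 ∉ ((C \ B)ᶜ \ A) ∩ A
16 ∉ (((C \ B)ᶜ \ A) ∩ A) and 16 ∉ C, so 16 ∉ (((C \ B)ᶜ \ A) ∩ A) △ C
16 ∉ (B \ (B \ D)) and 16 ∉ ((((C \ B)ᶜ \ A) ∩ A) △ C), so 16 ∉ (B \ (B \ D)) \ ((((C \ B)ᶜ \ A) ∩ A) △ C)
16 ∈ ((B \ (B \ D)) \ ((((C \ B)ᶜ \ A) ∩ A) △ C))ᶜ since 16 ∉ ((B \ (B \ D)) \ ((((C \ B)ᶜ \ A) ∩ A) △ C))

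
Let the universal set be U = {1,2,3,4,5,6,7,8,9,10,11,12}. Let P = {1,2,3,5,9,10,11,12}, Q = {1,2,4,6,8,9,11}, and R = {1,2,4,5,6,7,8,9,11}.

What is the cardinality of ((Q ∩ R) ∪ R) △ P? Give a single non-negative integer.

Q ∩ R = {1,2,4,6,8,9,11}
(Q ∩ R) ∪ R = {1,2,4,5,6,7,8,9,11}
((Q ∩ R) ∪ R) △ P = {3,4,6,7,8,10,12}
|((Q ∩ R) ∪ R) △ P| = 7

7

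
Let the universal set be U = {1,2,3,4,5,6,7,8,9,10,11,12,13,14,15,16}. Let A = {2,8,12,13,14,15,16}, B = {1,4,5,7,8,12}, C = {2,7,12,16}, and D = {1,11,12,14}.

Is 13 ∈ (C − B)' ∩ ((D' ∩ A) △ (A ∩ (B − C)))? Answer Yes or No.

13 ∉ C and 13 ∉ B, so 13 ∉ C − B
13 ∈ (C − B)' since 13 ∉ (C − B)
13 ∉ D, so 13 ∈ D'
13 ∈ D' and 13 ∈ A, so 13 ∈ D' ∩ A
13 ∉ B and 13 ∉ C, so 13 ∉ B − C
13 ∈ A and 13 ∉ (B − C), so 13 ∉ A ∩ (B − C)
13 ∈ (D' ∩ A) and 13 ∉ (A ∩ (B − C)), so 13 ∈ (D' ∩ A) △ (A ∩ (B − C))
13 ∈ (C − B)' and 13 ∈ ((D' ∩ A) △ (A ∩ (B − C))), so 13 ∈ (C − B)' ∩ ((D' ∩ A) △ (A ∩ (B − C)))

Yes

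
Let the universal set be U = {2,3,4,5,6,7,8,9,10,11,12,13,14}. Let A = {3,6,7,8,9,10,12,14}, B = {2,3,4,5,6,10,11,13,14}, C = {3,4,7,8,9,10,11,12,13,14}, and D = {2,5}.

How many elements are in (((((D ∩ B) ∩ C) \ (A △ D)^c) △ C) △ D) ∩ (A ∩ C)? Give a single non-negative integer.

D ∩ B = {2,5}
(D ∩ B) ∩ C = {}
A △ D = {2,3,5,6,7,8,9,10,12,14}
(A △ D)^c = {4,11,13}
((D ∩ B) ∩ C) \ (A △ D)^c = {}
(((D ∩ B) ∩ C) \ (A △ D)^c) △ C = {3,4,7,8,9,10,11,12,13,14}
((((D ∩ B) ∩ C) \ (A △ D)^c) △ C) △ D = {2,3,4,5,7,8,9,10,11,12,13,14}
A ∩ C = {3,7,8,9,10,12,14}
(((((D ∩ B) ∩ C) \ (A △ D)^c) △ C) △ D) ∩ (A ∩ C) = {3,7,8,9,10,12,14}
|(((((D ∩ B) ∩ C) \ (A △ D)^c) △ C) △ D) ∩ (A ∩ C)| = 7

7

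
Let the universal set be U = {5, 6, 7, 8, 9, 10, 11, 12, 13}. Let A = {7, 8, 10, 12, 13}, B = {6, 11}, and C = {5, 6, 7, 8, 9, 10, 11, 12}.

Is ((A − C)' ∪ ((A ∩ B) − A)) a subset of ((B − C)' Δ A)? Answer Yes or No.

A − C = {13}
(A − C)' = {5, 6, 7, 8, 9, 10, 11, 12}
A ∩ B = {}
(A ∩ B) − A = {}
(A − C)' ∪ ((A ∩ B) − A) = {5, 6, 7, 8, 9, 10, 11, 12}
B − C = {}
(B − C)' = {5, 6, 7, 8, 9, 10, 11, 12, 13}
(B − C)' Δ A = {5, 6, 9, 11}
7 ∈ (A − C)' ∪ ((A ∩ B) − A) but 7 ∉ (B − C)' Δ A, so the inclusion fails.

No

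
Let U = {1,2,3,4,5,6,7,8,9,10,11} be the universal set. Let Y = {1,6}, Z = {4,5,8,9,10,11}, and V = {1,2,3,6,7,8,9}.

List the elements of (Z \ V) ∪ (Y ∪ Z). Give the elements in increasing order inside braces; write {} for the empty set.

Z \ V = {4,5,10,11}
Y ∪ Z = {1,4,5,6,8,9,10,11}
(Z \ V) ∪ (Y ∪ Z) = {1,4,5,6,8,9,10,11}

{1,4,5,6,8,9,10,11}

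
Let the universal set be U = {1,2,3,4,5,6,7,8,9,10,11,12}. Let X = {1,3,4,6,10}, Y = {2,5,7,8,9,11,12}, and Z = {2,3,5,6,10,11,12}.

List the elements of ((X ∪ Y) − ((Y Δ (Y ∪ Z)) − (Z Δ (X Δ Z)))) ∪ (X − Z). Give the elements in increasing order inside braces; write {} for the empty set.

{1,2,3,4,5,6,7,8,9,10,11,12}

X ∪ Y = {1,2,3,4,5,6,7,8,9,10,11,12}
Y ∪ Z = {2,3,5,6,7,8,9,10,11,12}
Y Δ (Y ∪ Z) = {3,6,10}
X Δ Z = {1,2,4,5,11,12}
Z Δ (X Δ Z) = {1,3,4,6,10}
(Y Δ (Y ∪ Z)) − (Z Δ (X Δ Z)) = {}
(X ∪ Y) − ((Y Δ (Y ∪ Z)) − (Z Δ (X Δ Z))) = {1,2,3,4,5,6,7,8,9,10,11,12}
X − Z = {1,4}
((X ∪ Y) − ((Y Δ (Y ∪ Z)) − (Z Δ (X Δ Z)))) ∪ (X − Z) = {1,2,3,4,5,6,7,8,9,10,11,12}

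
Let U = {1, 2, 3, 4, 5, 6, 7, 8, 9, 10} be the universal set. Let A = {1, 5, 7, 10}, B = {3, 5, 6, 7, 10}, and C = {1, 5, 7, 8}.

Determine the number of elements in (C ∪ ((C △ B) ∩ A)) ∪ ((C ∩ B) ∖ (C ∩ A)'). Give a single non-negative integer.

5

C △ B = {1, 3, 6, 8, 10}
(C △ B) ∩ A = {1, 10}
C ∪ ((C △ B) ∩ A) = {1, 5, 7, 8, 10}
C ∩ B = {5, 7}
C ∩ A = {1, 5, 7}
(C ∩ A)' = {2, 3, 4, 6, 8, 9, 10}
(C ∩ B) ∖ (C ∩ A)' = {5, 7}
(C ∪ ((C △ B) ∩ A)) ∪ ((C ∩ B) ∖ (C ∩ A)') = {1, 5, 7, 8, 10}
|(C ∪ ((C △ B) ∩ A)) ∪ ((C ∩ B) ∖ (C ∩ A)')| = 5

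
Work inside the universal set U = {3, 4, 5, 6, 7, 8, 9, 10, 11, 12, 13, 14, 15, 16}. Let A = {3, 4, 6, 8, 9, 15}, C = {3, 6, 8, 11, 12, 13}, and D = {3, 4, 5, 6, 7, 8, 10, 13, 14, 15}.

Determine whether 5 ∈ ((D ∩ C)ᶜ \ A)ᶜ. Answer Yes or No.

No

5 ∈ D and 5 ∉ C, so 5 ∉ D ∩ C
5 ∈ (D ∩ C)ᶜ since 5 ∉ (D ∩ C)
5 ∈ (D ∩ C)ᶜ and 5 ∉ A, so 5 ∈ (D ∩ C)ᶜ \ A
5 ∉ ((D ∩ C)ᶜ \ A)ᶜ since 5 ∈ ((D ∩ C)ᶜ \ A)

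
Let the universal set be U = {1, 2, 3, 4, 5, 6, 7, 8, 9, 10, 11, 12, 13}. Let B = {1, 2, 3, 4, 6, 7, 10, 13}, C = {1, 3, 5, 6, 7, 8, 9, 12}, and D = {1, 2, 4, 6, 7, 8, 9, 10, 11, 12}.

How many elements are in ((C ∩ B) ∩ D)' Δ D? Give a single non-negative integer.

6

C ∩ B = {1, 3, 6, 7}
(C ∩ B) ∩ D = {1, 6, 7}
((C ∩ B) ∩ D)' = {2, 3, 4, 5, 8, 9, 10, 11, 12, 13}
((C ∩ B) ∩ D)' Δ D = {1, 3, 5, 6, 7, 13}
|((C ∩ B) ∩ D)' Δ D| = 6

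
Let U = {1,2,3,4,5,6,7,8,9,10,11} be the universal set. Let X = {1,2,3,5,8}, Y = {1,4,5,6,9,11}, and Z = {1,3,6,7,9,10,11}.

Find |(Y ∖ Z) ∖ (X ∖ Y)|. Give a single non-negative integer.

2

Y ∖ Z = {4,5}
X ∖ Y = {2,3,8}
(Y ∖ Z) ∖ (X ∖ Y) = {4,5}
|(Y ∖ Z) ∖ (X ∖ Y)| = 2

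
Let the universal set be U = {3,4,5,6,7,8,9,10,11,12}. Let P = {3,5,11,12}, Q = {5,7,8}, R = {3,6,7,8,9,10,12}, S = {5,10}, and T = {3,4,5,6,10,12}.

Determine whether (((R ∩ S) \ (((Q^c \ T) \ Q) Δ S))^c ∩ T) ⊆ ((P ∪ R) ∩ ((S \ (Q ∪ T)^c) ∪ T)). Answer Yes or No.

No

R ∩ S = {10}
Q^c = {3,4,6,9,10,11,12}
Q^c \ T = {9,11}
(Q^c \ T) \ Q = {9,11}
((Q^c \ T) \ Q) Δ S = {5,9,10,11}
(R ∩ S) \ (((Q^c \ T) \ Q) Δ S) = {}
((R ∩ S) \ (((Q^c \ T) \ Q) Δ S))^c = {3,4,5,6,7,8,9,10,11,12}
((R ∩ S) \ (((Q^c \ T) \ Q) Δ S))^c ∩ T = {3,4,5,6,10,12}
P ∪ R = {3,5,6,7,8,9,10,11,12}
Q ∪ T = {3,4,5,6,7,8,10,12}
(Q ∪ T)^c = {9,11}
S \ (Q ∪ T)^c = {5,10}
(S \ (Q ∪ T)^c) ∪ T = {3,4,5,6,10,12}
(P ∪ R) ∩ ((S \ (Q ∪ T)^c) ∪ T) = {3,5,6,10,12}
4 ∈ ((R ∩ S) \ (((Q^c \ T) \ Q) Δ S))^c ∩ T but 4 ∉ (P ∪ R) ∩ ((S \ (Q ∪ T)^c) ∪ T), so the inclusion fails.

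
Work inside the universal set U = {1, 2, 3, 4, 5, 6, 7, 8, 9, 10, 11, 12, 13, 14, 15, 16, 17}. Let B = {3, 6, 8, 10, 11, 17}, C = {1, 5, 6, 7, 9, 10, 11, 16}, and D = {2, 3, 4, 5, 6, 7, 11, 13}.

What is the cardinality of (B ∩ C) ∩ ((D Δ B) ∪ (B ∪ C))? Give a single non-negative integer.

3

B ∩ C = {6, 10, 11}
D Δ B = {2, 4, 5, 7, 8, 10, 13, 17}
B ∪ C = {1, 3, 5, 6, 7, 8, 9, 10, 11, 16, 17}
(D Δ B) ∪ (B ∪ C) = {1, 2, 3, 4, 5, 6, 7, 8, 9, 10, 11, 13, 16, 17}
(B ∩ C) ∩ ((D Δ B) ∪ (B ∪ C)) = {6, 10, 11}
|(B ∩ C) ∩ ((D Δ B) ∪ (B ∪ C))| = 3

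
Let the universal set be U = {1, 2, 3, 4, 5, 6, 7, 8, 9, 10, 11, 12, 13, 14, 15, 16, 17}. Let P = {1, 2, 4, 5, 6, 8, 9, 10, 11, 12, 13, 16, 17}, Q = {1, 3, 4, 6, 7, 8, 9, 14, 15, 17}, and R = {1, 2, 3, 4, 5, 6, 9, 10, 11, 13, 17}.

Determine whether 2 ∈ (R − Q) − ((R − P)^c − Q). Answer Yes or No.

2 ∈ R and 2 ∉ Q, so 2 ∈ R − Q
2 ∈ R and 2 ∈ P, so 2 ∉ R − P
2 ∈ (R − P)^c since 2 ∉ (R − P)
2 ∈ (R − P)^c and 2 ∉ Q, so 2 ∈ (R − P)^c − Q
2 ∈ (R − Q) and 2 ∈ ((R − P)^c − Q), so 2 ∉ (R − Q) − ((R − P)^c − Q)

No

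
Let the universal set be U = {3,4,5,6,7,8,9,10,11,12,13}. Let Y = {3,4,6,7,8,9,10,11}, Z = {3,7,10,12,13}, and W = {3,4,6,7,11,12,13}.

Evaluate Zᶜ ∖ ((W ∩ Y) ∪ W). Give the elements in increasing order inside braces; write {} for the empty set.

Zᶜ = {4,5,6,8,9,11}
W ∩ Y = {3,4,6,7,11}
(W ∩ Y) ∪ W = {3,4,6,7,11,12,13}
Zᶜ ∖ ((W ∩ Y) ∪ W) = {5,8,9}

{5,8,9}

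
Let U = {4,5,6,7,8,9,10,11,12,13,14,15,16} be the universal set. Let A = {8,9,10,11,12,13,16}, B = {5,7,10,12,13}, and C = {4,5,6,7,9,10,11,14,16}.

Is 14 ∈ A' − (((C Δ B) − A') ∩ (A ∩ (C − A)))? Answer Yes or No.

Yes

14 ∉ A, so 14 ∈ A'
14 ∈ C and 14 ∉ B, so 14 ∈ C Δ B
14 ∉ A, so 14 ∈ A'
14 ∈ (C Δ B) and 14 ∈ A', so 14 ∉ (C Δ B) − A'
14 ∈ C and 14 ∉ A, so 14 ∈ C − A
14 ∉ A and 14 ∈ (C − A), so 14 ∉ A ∩ (C − A)
14 ∉ ((C Δ B) − A') and 14 ∉ (A ∩ (C − A)), so 14 ∉ ((C Δ B) − A') ∩ (A ∩ (C − A))
14 ∈ A' and 14 ∉ (((C Δ B) − A') ∩ (A ∩ (C − A))), so 14 ∈ A' − (((C Δ B) − A') ∩ (A ∩ (C − A)))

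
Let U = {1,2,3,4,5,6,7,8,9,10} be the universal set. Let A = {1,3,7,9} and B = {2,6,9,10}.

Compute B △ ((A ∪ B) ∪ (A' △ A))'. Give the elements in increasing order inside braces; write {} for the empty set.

{2,6,9,10}

A ∪ B = {1,2,3,6,7,9,10}
A' = {2,4,5,6,8,10}
A' △ A = {1,2,3,4,5,6,7,8,9,10}
(A ∪ B) ∪ (A' △ A) = {1,2,3,4,5,6,7,8,9,10}
((A ∪ B) ∪ (A' △ A))' = {}
B △ ((A ∪ B) ∪ (A' △ A))' = {2,6,9,10}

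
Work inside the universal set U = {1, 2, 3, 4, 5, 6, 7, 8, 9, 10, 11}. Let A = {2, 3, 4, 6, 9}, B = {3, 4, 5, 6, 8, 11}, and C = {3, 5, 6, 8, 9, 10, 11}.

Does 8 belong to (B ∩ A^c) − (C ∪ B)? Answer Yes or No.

No

8 ∉ A, so 8 ∈ A^c
8 ∈ B and 8 ∈ A^c, so 8 ∈ B ∩ A^c
8 ∈ C and 8 ∈ B, so 8 ∈ C ∪ B
8 ∈ (B ∩ A^c) and 8 ∈ (C ∪ B), so 8 ∉ (B ∩ A^c) − (C ∪ B)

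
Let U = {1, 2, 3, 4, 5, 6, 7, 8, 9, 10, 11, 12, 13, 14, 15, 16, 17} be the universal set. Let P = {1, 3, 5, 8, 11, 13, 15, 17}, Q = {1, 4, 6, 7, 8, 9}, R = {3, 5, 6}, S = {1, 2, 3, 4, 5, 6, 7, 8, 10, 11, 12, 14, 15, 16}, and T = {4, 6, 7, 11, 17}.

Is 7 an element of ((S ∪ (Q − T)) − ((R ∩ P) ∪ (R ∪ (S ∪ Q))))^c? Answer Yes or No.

Yes

7 ∈ Q and 7 ∈ T, so 7 ∉ Q − T
7 ∈ S and 7 ∉ (Q − T), so 7 ∈ S ∪ (Q − T)
7 ∉ R and 7 ∉ P, so 7 ∉ R ∩ P
7 ∈ S and 7 ∈ Q, so 7 ∈ S ∪ Q
7 ∉ R and 7 ∈ (S ∪ Q), so 7 ∈ R ∪ (S ∪ Q)
7 ∉ (R ∩ P) and 7 ∈ (R ∪ (S ∪ Q)), so 7 ∈ (R ∩ P) ∪ (R ∪ (S ∪ Q))
7 ∈ (S ∪ (Q − T)) and 7 ∈ ((R ∩ P) ∪ (R ∪ (S ∪ Q))), so 7 ∉ (S ∪ (Q − T)) − ((R ∩ P) ∪ (R ∪ (S ∪ Q)))
7 ∈ ((S ∪ (Q − T)) − ((R ∩ P) ∪ (R ∪ (S ∪ Q))))^c since 7 ∉ ((S ∪ (Q − T)) − ((R ∩ P) ∪ (R ∪ (S ∪ Q))))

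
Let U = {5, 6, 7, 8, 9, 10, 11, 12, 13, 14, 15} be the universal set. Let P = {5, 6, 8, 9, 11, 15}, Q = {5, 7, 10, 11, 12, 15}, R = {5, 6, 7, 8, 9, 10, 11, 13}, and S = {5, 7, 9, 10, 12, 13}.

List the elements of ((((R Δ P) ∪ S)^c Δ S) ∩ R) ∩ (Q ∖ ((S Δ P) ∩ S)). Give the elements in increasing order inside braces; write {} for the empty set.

{5, 11}

R Δ P = {7, 10, 13, 15}
(R Δ P) ∪ S = {5, 7, 9, 10, 12, 13, 15}
((R Δ P) ∪ S)^c = {6, 8, 11, 14}
((R Δ P) ∪ S)^c Δ S = {5, 6, 7, 8, 9, 10, 11, 12, 13, 14}
(((R Δ P) ∪ S)^c Δ S) ∩ R = {5, 6, 7, 8, 9, 10, 11, 13}
S Δ P = {6, 7, 8, 10, 11, 12, 13, 15}
(S Δ P) ∩ S = {7, 10, 12, 13}
Q ∖ ((S Δ P) ∩ S) = {5, 11, 15}
((((R Δ P) ∪ S)^c Δ S) ∩ R) ∩ (Q ∖ ((S Δ P) ∩ S)) = {5, 11}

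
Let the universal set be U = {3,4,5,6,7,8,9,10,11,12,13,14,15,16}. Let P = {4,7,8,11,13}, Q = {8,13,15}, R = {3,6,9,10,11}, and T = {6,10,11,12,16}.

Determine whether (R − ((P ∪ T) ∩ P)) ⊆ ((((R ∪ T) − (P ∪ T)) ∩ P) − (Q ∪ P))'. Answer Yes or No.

Yes

P ∪ T = {4,6,7,8,10,11,12,13,16}
(P ∪ T) ∩ P = {4,7,8,11,13}
R − ((P ∪ T) ∩ P) = {3,6,9,10}
R ∪ T = {3,6,9,10,11,12,16}
(R ∪ T) − (P ∪ T) = {3,9}
((R ∪ T) − (P ∪ T)) ∩ P = {}
Q ∪ P = {4,7,8,11,13,15}
(((R ∪ T) − (P ∪ T)) ∩ P) − (Q ∪ P) = {}
((((R ∪ T) − (P ∪ T)) ∩ P) − (Q ∪ P))' = {3,4,5,6,7,8,9,10,11,12,13,14,15,16}
Every element of {3,6,9,10} is in {3,4,5,6,7,8,9,10,11,12,13,14,15,16}, so R − ((P ∪ T) ∩ P) ⊆ ((((R ∪ T) − (P ∪ T)) ∩ P) − (Q ∪ P))'.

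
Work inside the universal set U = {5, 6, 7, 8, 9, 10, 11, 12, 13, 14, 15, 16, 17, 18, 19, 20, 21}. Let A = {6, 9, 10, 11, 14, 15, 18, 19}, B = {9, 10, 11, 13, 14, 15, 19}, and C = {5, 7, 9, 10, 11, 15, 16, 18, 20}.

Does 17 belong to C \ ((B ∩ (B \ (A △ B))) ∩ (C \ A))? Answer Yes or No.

17 ∉ A and 17 ∉ B, so 17 ∉ A △ B
17 ∉ B and 17 ∉ (A △ B), so 17 ∉ B \ (A △ B)
17 ∉ B and 17 ∉ (B \ (A △ B)), so 17 ∉ B ∩ (B \ (A △ B))
17 ∉ C and 17 ∉ A, so 17 ∉ C \ A
17 ∉ (B ∩ (B \ (A △ B))) and 17 ∉ (C \ A), so 17 ∉ (B ∩ (B \ (A △ B))) ∩ (C \ A)
17 ∉ C and 17 ∉ ((B ∩ (B \ (A △ B))) ∩ (C \ A)), so 17 ∉ C \ ((B ∩ (B \ (A △ B))) ∩ (C \ A))

No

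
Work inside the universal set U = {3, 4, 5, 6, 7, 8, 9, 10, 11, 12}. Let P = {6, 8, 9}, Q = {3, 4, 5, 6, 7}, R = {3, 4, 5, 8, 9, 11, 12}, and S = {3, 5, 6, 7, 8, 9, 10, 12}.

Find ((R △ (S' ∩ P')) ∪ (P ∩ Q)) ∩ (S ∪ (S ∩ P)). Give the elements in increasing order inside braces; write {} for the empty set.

{3, 5, 6, 8, 9, 12}

S' = {4, 11}
P' = {3, 4, 5, 7, 10, 11, 12}
S' ∩ P' = {4, 11}
R △ (S' ∩ P') = {3, 5, 8, 9, 12}
P ∩ Q = {6}
(R △ (S' ∩ P')) ∪ (P ∩ Q) = {3, 5, 6, 8, 9, 12}
S ∩ P = {6, 8, 9}
S ∪ (S ∩ P) = {3, 5, 6, 7, 8, 9, 10, 12}
((R △ (S' ∩ P')) ∪ (P ∩ Q)) ∩ (S ∪ (S ∩ P)) = {3, 5, 6, 8, 9, 12}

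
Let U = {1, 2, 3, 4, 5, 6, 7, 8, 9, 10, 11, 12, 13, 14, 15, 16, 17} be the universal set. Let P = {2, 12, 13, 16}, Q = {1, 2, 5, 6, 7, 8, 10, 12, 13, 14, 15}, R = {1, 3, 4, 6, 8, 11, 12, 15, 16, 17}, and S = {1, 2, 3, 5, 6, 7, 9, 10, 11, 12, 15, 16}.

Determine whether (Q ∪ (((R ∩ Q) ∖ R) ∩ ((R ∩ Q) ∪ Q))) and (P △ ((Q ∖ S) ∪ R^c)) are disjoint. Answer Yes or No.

No

R ∩ Q = {1, 6, 8, 12, 15}
(R ∩ Q) ∖ R = {}
(R ∩ Q) ∪ Q = {1, 2, 5, 6, 7, 8, 10, 12, 13, 14, 15}
((R ∩ Q) ∖ R) ∩ ((R ∩ Q) ∪ Q) = {}
Q ∪ (((R ∩ Q) ∖ R) ∩ ((R ∩ Q) ∪ Q)) = {1, 2, 5, 6, 7, 8, 10, 12, 13, 14, 15}
Q ∖ S = {8, 13, 14}
R^c = {2, 5, 7, 9, 10, 13, 14}
(Q ∖ S) ∪ R^c = {2, 5, 7, 8, 9, 10, 13, 14}
P △ ((Q ∖ S) ∪ R^c) = {5, 7, 8, 9, 10, 12, 14, 16}
5 lies in both, so they are not disjoint.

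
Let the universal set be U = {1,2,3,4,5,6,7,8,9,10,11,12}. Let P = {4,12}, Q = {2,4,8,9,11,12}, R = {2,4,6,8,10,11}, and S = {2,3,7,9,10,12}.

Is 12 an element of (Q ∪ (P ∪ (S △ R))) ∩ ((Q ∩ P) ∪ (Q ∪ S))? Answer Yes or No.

Yes

12 ∈ S and 12 ∉ R, so 12 ∈ S △ R
12 ∈ P and 12 ∈ (S △ R), so 12 ∈ P ∪ (S △ R)
12 ∈ Q and 12 ∈ (P ∪ (S △ R)), so 12 ∈ Q ∪ (P ∪ (S △ R))
12 ∈ Q and 12 ∈ P, so 12 ∈ Q ∩ P
12 ∈ Q and 12 ∈ S, so 12 ∈ Q ∪ S
12 ∈ (Q ∩ P) and 12 ∈ (Q ∪ S), so 12 ∈ (Q ∩ P) ∪ (Q ∪ S)
12 ∈ (Q ∪ (P ∪ (S △ R))) and 12 ∈ ((Q ∩ P) ∪ (Q ∪ S)), so 12 ∈ (Q ∪ (P ∪ (S △ R))) ∩ ((Q ∩ P) ∪ (Q ∪ S))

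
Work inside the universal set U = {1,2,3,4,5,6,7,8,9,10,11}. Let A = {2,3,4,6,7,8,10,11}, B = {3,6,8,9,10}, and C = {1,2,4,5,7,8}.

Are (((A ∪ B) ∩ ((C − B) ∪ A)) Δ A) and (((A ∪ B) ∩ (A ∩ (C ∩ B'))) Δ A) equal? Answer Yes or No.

No

A ∪ B = {2,3,4,6,7,8,9,10,11}
C − B = {1,2,4,5,7}
(C − B) ∪ A = {1,2,3,4,5,6,7,8,10,11}
(A ∪ B) ∩ ((C − B) ∪ A) = {2,3,4,6,7,8,10,11}
((A ∪ B) ∩ ((C − B) ∪ A)) Δ A = {}
B' = {1,2,4,5,7,11}
C ∩ B' = {1,2,4,5,7}
A ∩ (C ∩ B') = {2,4,7}
(A ∪ B) ∩ (A ∩ (C ∩ B')) = {2,4,7}
((A ∪ B) ∩ (A ∩ (C ∩ B'))) Δ A = {3,6,8,10,11}
3 ∈ ((A ∪ B) ∩ (A ∩ (C ∩ B'))) Δ A but 3 ∉ ((A ∪ B) ∩ ((C − B) ∪ A)) Δ A, so they differ.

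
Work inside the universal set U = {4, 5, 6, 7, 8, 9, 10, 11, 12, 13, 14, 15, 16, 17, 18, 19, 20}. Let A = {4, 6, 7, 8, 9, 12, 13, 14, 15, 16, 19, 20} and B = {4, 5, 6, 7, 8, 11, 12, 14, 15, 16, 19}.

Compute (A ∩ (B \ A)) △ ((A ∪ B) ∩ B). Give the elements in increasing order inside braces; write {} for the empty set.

{4, 5, 6, 7, 8, 11, 12, 14, 15, 16, 19}

B \ A = {5, 11}
A ∩ (B \ A) = {}
A ∪ B = {4, 5, 6, 7, 8, 9, 11, 12, 13, 14, 15, 16, 19, 20}
(A ∪ B) ∩ B = {4, 5, 6, 7, 8, 11, 12, 14, 15, 16, 19}
(A ∩ (B \ A)) △ ((A ∪ B) ∩ B) = {4, 5, 6, 7, 8, 11, 12, 14, 15, 16, 19}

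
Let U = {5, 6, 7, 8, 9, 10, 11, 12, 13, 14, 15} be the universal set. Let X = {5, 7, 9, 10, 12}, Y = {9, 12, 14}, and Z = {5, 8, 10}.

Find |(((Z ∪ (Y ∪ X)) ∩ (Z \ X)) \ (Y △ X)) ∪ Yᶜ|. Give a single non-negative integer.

8

Y ∪ X = {5, 7, 9, 10, 12, 14}
Z ∪ (Y ∪ X) = {5, 7, 8, 9, 10, 12, 14}
Z \ X = {8}
(Z ∪ (Y ∪ X)) ∩ (Z \ X) = {8}
Y △ X = {5, 7, 10, 14}
((Z ∪ (Y ∪ X)) ∩ (Z \ X)) \ (Y △ X) = {8}
Yᶜ = {5, 6, 7, 8, 10, 11, 13, 15}
(((Z ∪ (Y ∪ X)) ∩ (Z \ X)) \ (Y △ X)) ∪ Yᶜ = {5, 6, 7, 8, 10, 11, 13, 15}
|(((Z ∪ (Y ∪ X)) ∩ (Z \ X)) \ (Y △ X)) ∪ Yᶜ| = 8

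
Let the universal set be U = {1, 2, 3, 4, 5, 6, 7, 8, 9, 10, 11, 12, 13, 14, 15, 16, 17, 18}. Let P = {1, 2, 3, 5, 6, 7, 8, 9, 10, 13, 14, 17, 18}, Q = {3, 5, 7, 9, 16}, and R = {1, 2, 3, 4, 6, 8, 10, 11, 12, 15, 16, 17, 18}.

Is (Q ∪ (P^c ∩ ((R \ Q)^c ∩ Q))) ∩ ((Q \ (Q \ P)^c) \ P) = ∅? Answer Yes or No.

No

P^c = {4, 11, 12, 15, 16}
R \ Q = {1, 2, 4, 6, 8, 10, 11, 12, 15, 17, 18}
(R \ Q)^c = {3, 5, 7, 9, 13, 14, 16}
(R \ Q)^c ∩ Q = {3, 5, 7, 9, 16}
P^c ∩ ((R \ Q)^c ∩ Q) = {16}
Q ∪ (P^c ∩ ((R \ Q)^c ∩ Q)) = {3, 5, 7, 9, 16}
Q \ P = {16}
(Q \ P)^c = {1, 2, 3, 4, 5, 6, 7, 8, 9, 10, 11, 12, 13, 14, 15, 17, 18}
Q \ (Q \ P)^c = {16}
(Q \ (Q \ P)^c) \ P = {16}
16 lies in both, so they are not disjoint.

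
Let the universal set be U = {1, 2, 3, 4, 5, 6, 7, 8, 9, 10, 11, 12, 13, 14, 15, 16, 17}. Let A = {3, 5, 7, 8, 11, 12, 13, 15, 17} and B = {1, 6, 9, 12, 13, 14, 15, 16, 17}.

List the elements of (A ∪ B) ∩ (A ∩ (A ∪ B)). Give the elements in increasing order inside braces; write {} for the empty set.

{3, 5, 7, 8, 11, 12, 13, 15, 17}

A ∪ B = {1, 3, 5, 6, 7, 8, 9, 11, 12, 13, 14, 15, 16, 17}
A ∩ (A ∪ B) = {3, 5, 7, 8, 11, 12, 13, 15, 17}
(A ∪ B) ∩ (A ∩ (A ∪ B)) = {3, 5, 7, 8, 11, 12, 13, 15, 17}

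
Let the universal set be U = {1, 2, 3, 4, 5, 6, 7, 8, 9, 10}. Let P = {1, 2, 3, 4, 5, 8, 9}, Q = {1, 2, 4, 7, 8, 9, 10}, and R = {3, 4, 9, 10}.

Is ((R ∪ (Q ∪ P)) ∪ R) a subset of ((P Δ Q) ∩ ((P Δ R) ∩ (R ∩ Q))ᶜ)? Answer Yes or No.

No

Q ∪ P = {1, 2, 3, 4, 5, 7, 8, 9, 10}
R ∪ (Q ∪ P) = {1, 2, 3, 4, 5, 7, 8, 9, 10}
(R ∪ (Q ∪ P)) ∪ R = {1, 2, 3, 4, 5, 7, 8, 9, 10}
P Δ Q = {3, 5, 7, 10}
P Δ R = {1, 2, 5, 8, 10}
R ∩ Q = {4, 9, 10}
(P Δ R) ∩ (R ∩ Q) = {10}
((P Δ R) ∩ (R ∩ Q))ᶜ = {1, 2, 3, 4, 5, 6, 7, 8, 9}
(P Δ Q) ∩ ((P Δ R) ∩ (R ∩ Q))ᶜ = {3, 5, 7}
1 ∈ (R ∪ (Q ∪ P)) ∪ R but 1 ∉ (P Δ Q) ∩ ((P Δ R) ∩ (R ∩ Q))ᶜ, so the inclusion fails.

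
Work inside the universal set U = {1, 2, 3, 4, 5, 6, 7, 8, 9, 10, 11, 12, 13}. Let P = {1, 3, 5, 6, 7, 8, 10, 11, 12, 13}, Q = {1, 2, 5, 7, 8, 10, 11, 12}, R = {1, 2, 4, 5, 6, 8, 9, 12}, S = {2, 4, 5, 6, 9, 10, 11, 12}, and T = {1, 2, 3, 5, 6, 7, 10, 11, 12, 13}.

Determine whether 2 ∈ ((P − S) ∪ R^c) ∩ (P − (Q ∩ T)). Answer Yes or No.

2 ∉ P and 2 ∈ S, so 2 ∉ P − S
2 ∈ R, so 2 ∉ R^c
2 ∉ (P − S) and 2 ∉ R^c, so 2 ∉ (P − S) ∪ R^c
2 ∈ Q and 2 ∈ T, so 2 ∈ Q ∩ T
2 ∉ P and 2 ∈ (Q ∩ T), so 2 ∉ P − (Q ∩ T)
2 ∉ ((P − S) ∪ R^c) and 2 ∉ (P − (Q ∩ T)), so 2 ∉ ((P − S) ∪ R^c) ∩ (P − (Q ∩ T))

No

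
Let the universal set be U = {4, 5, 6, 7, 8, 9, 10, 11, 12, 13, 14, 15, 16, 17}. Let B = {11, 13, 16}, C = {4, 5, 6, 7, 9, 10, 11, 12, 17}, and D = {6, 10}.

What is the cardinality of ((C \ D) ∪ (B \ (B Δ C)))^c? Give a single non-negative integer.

C \ D = {4, 5, 7, 9, 11, 12, 17}
B Δ C = {4, 5, 6, 7, 9, 10, 12, 13, 16, 17}
B \ (B Δ C) = {11}
(C \ D) ∪ (B \ (B Δ C)) = {4, 5, 7, 9, 11, 12, 17}
((C \ D) ∪ (B \ (B Δ C)))^c = {6, 8, 10, 13, 14, 15, 16}
|((C \ D) ∪ (B \ (B Δ C)))^c| = 7

7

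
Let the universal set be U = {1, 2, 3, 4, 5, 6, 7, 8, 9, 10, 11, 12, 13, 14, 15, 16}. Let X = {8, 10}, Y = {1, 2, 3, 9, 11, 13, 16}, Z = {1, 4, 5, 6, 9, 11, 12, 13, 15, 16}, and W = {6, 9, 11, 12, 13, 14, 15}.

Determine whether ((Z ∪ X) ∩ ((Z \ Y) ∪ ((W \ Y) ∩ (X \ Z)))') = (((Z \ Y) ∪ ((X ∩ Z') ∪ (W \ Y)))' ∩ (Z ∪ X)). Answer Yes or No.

Z ∪ X = {1, 4, 5, 6, 8, 9, 10, 11, 12, 13, 15, 16}
Z \ Y = {4, 5, 6, 12, 15}
W \ Y = {6, 12, 14, 15}
X \ Z = {8, 10}
(W \ Y) ∩ (X \ Z) = {}
(Z \ Y) ∪ ((W \ Y) ∩ (X \ Z)) = {4, 5, 6, 12, 15}
((Z \ Y) ∪ ((W \ Y) ∩ (X \ Z)))' = {1, 2, 3, 7, 8, 9, 10, 11, 13, 14, 16}
(Z ∪ X) ∩ ((Z \ Y) ∪ ((W \ Y) ∩ (X \ Z)))' = {1, 8, 9, 10, 11, 13, 16}
Z' = {2, 3, 7, 8, 10, 14}
X ∩ Z' = {8, 10}
(X ∩ Z') ∪ (W \ Y) = {6, 8, 10, 12, 14, 15}
(Z \ Y) ∪ ((X ∩ Z') ∪ (W \ Y)) = {4, 5, 6, 8, 10, 12, 14, 15}
((Z \ Y) ∪ ((X ∩ Z') ∪ (W \ Y)))' = {1, 2, 3, 7, 9, 11, 13, 16}
((Z \ Y) ∪ ((X ∩ Z') ∪ (W \ Y)))' ∩ (Z ∪ X) = {1, 9, 11, 13, 16}
8 ∈ (Z ∪ X) ∩ ((Z \ Y) ∪ ((W \ Y) ∩ (X \ Z)))' but 8 ∉ ((Z \ Y) ∪ ((X ∩ Z') ∪ (W \ Y)))' ∩ (Z ∪ X), so they differ.

No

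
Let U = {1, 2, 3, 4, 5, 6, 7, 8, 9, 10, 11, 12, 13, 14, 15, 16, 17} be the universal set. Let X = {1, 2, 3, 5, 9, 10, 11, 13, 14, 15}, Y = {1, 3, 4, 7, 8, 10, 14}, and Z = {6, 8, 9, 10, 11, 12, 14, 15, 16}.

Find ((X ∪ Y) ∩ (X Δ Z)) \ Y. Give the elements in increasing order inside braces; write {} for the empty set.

X ∪ Y = {1, 2, 3, 4, 5, 7, 8, 9, 10, 11, 13, 14, 15}
X Δ Z = {1, 2, 3, 5, 6, 8, 12, 13, 16}
(X ∪ Y) ∩ (X Δ Z) = {1, 2, 3, 5, 8, 13}
((X ∪ Y) ∩ (X Δ Z)) \ Y = {2, 5, 13}

{2, 5, 13}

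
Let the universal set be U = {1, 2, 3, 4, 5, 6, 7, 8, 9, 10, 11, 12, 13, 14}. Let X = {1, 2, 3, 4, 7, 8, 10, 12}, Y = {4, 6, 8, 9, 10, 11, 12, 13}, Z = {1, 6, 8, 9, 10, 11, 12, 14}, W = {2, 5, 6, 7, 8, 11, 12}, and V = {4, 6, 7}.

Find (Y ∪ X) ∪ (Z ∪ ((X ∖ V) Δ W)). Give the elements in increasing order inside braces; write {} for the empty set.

Y ∪ X = {1, 2, 3, 4, 6, 7, 8, 9, 10, 11, 12, 13}
X ∖ V = {1, 2, 3, 8, 10, 12}
(X ∖ V) Δ W = {1, 3, 5, 6, 7, 10, 11}
Z ∪ ((X ∖ V) Δ W) = {1, 3, 5, 6, 7, 8, 9, 10, 11, 12, 14}
(Y ∪ X) ∪ (Z ∪ ((X ∖ V) Δ W)) = {1, 2, 3, 4, 5, 6, 7, 8, 9, 10, 11, 12, 13, 14}

{1, 2, 3, 4, 5, 6, 7, 8, 9, 10, 11, 12, 13, 14}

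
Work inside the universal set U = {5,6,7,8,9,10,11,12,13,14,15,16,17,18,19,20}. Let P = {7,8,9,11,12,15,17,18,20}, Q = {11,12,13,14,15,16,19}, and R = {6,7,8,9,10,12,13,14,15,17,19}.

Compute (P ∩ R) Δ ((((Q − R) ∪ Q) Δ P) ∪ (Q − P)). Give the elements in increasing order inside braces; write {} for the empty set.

{12,13,14,15,16,18,19,20}

P ∩ R = {7,8,9,12,15,17}
Q − R = {11,16}
(Q − R) ∪ Q = {11,12,13,14,15,16,19}
((Q − R) ∪ Q) Δ P = {7,8,9,13,14,16,17,18,19,20}
Q − P = {13,14,16,19}
(((Q − R) ∪ Q) Δ P) ∪ (Q − P) = {7,8,9,13,14,16,17,18,19,20}
(P ∩ R) Δ ((((Q − R) ∪ Q) Δ P) ∪ (Q − P)) = {12,13,14,15,16,18,19,20}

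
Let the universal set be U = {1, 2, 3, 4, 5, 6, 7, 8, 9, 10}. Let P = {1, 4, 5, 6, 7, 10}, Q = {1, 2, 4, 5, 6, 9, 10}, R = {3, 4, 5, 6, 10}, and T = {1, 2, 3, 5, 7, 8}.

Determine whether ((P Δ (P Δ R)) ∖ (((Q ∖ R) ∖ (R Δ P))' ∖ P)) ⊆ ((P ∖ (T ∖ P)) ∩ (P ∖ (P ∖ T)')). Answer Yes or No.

No

P Δ R = {1, 3, 7}
P Δ (P Δ R) = {3, 4, 5, 6, 10}
Q ∖ R = {1, 2, 9}
R Δ P = {1, 3, 7}
(Q ∖ R) ∖ (R Δ P) = {2, 9}
((Q ∖ R) ∖ (R Δ P))' = {1, 3, 4, 5, 6, 7, 8, 10}
((Q ∖ R) ∖ (R Δ P))' ∖ P = {3, 8}
(P Δ (P Δ R)) ∖ (((Q ∖ R) ∖ (R Δ P))' ∖ P) = {4, 5, 6, 10}
T ∖ P = {2, 3, 8}
P ∖ (T ∖ P) = {1, 4, 5, 6, 7, 10}
P ∖ T = {4, 6, 10}
(P ∖ T)' = {1, 2, 3, 5, 7, 8, 9}
P ∖ (P ∖ T)' = {4, 6, 10}
(P ∖ (T ∖ P)) ∩ (P ∖ (P ∖ T)') = {4, 6, 10}
5 ∈ (P Δ (P Δ R)) ∖ (((Q ∖ R) ∖ (R Δ P))' ∖ P) but 5 ∉ (P ∖ (T ∖ P)) ∩ (P ∖ (P ∖ T)'), so the inclusion fails.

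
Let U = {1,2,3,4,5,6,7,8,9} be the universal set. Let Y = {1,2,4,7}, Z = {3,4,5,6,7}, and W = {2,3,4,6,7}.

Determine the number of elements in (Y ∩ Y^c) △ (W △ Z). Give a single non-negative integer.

Y^c = {3,5,6,8,9}
Y ∩ Y^c = {}
W △ Z = {2,5}
(Y ∩ Y^c) △ (W △ Z) = {2,5}
|(Y ∩ Y^c) △ (W △ Z)| = 2

2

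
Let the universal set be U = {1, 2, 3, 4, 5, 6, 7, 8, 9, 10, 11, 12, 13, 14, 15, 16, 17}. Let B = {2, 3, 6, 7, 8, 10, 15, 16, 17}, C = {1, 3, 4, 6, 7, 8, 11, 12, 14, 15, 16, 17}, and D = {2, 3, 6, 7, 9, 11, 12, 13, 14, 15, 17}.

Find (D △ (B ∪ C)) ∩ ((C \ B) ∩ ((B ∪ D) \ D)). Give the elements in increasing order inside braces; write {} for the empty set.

B ∪ C = {1, 2, 3, 4, 6, 7, 8, 10, 11, 12, 14, 15, 16, 17}
D △ (B ∪ C) = {1, 4, 8, 9, 10, 13, 16}
C \ B = {1, 4, 11, 12, 14}
B ∪ D = {2, 3, 6, 7, 8, 9, 10, 11, 12, 13, 14, 15, 16, 17}
(B ∪ D) \ D = {8, 10, 16}
(C \ B) ∩ ((B ∪ D) \ D) = {}
(D △ (B ∪ C)) ∩ ((C \ B) ∩ ((B ∪ D) \ D)) = {}

{}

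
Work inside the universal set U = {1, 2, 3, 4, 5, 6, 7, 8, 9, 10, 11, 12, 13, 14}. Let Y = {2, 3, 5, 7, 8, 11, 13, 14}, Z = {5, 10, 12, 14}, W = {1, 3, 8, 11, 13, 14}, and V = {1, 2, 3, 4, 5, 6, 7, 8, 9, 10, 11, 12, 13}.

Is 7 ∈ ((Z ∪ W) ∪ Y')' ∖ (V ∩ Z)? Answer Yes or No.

7 ∉ Z and 7 ∉ W, so 7 ∉ Z ∪ W
7 ∈ Y, so 7 ∉ Y'
7 ∉ (Z ∪ W) and 7 ∉ Y', so 7 ∉ (Z ∪ W) ∪ Y'
7 ∈ ((Z ∪ W) ∪ Y')' since 7 ∉ ((Z ∪ W) ∪ Y')
7 ∈ V and 7 ∉ Z, so 7 ∉ V ∩ Z
7 ∈ ((Z ∪ W) ∪ Y')' and 7 ∉ (V ∩ Z), so 7 ∈ ((Z ∪ W) ∪ Y')' ∖ (V ∩ Z)

Yes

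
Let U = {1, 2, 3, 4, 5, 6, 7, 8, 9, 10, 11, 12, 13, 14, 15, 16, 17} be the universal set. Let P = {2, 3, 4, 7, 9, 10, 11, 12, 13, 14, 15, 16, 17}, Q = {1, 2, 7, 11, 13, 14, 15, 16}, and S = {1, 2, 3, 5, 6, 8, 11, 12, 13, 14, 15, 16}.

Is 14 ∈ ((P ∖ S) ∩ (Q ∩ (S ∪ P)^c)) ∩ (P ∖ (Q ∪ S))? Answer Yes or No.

No

14 ∈ P and 14 ∈ S, so 14 ∉ P ∖ S
14 ∈ S and 14 ∈ P, so 14 ∈ S ∪ P
14 ∉ (S ∪ P)^c since 14 ∈ (S ∪ P)
14 ∈ Q and 14 ∉ (S ∪ P)^c, so 14 ∉ Q ∩ (S ∪ P)^c
14 ∉ (P ∖ S) and 14 ∉ (Q ∩ (S ∪ P)^c), so 14 ∉ (P ∖ S) ∩ (Q ∩ (S ∪ P)^c)
14 ∈ Q and 14 ∈ S, so 14 ∈ Q ∪ S
14 ∈ P and 14 ∈ (Q ∪ S), so 14 ∉ P ∖ (Q ∪ S)
14 ∉ ((P ∖ S) ∩ (Q ∩ (S ∪ P)^c)) and 14 ∉ (P ∖ (Q ∪ S)), so 14 ∉ ((P ∖ S) ∩ (Q ∩ (S ∪ P)^c)) ∩ (P ∖ (Q ∪ S))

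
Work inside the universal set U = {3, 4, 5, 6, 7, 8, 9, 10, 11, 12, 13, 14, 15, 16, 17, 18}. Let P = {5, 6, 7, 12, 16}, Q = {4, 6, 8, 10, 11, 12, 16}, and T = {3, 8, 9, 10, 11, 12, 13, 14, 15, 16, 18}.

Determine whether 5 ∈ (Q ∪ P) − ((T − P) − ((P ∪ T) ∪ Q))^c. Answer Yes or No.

5 ∉ Q and 5 ∈ P, so 5 ∈ Q ∪ P
5 ∉ T and 5 ∈ P, so 5 ∉ T − P
5 ∈ P and 5 ∉ T, so 5 ∈ P ∪ T
5 ∈ (P ∪ T) and 5 ∉ Q, so 5 ∈ (P ∪ T) ∪ Q
5 ∉ (T − P) and 5 ∈ ((P ∪ T) ∪ Q), so 5 ∉ (T − P) − ((P ∪ T) ∪ Q)
5 ∈ ((T − P) − ((P ∪ T) ∪ Q))^c since 5 ∉ ((T − P) − ((P ∪ T) ∪ Q))
5 ∈ (Q ∪ P) and 5 ∈ ((T − P) − ((P ∪ T) ∪ Q))^c, so 5 ∉ (Q ∪ P) − ((T − P) − ((P ∪ T) ∪ Q))^c

No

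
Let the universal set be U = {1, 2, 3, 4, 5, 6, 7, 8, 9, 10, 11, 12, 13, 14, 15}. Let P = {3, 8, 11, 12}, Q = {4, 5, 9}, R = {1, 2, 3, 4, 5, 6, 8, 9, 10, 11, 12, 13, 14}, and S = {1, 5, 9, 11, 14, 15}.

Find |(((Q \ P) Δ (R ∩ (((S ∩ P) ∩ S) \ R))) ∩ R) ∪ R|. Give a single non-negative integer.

13

Q \ P = {4, 5, 9}
S ∩ P = {11}
(S ∩ P) ∩ S = {11}
((S ∩ P) ∩ S) \ R = {}
R ∩ (((S ∩ P) ∩ S) \ R) = {}
(Q \ P) Δ (R ∩ (((S ∩ P) ∩ S) \ R)) = {4, 5, 9}
((Q \ P) Δ (R ∩ (((S ∩ P) ∩ S) \ R))) ∩ R = {4, 5, 9}
(((Q \ P) Δ (R ∩ (((S ∩ P) ∩ S) \ R))) ∩ R) ∪ R = {1, 2, 3, 4, 5, 6, 8, 9, 10, 11, 12, 13, 14}
|(((Q \ P) Δ (R ∩ (((S ∩ P) ∩ S) \ R))) ∩ R) ∪ R| = 13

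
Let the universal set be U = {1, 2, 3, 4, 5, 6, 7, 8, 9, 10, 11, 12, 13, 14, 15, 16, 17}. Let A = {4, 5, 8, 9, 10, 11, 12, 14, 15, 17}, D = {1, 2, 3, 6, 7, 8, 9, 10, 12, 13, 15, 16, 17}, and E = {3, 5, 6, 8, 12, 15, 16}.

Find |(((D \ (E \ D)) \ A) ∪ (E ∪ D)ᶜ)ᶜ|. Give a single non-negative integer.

E \ D = {5}
D \ (E \ D) = {1, 2, 3, 6, 7, 8, 9, 10, 12, 13, 15, 16, 17}
(D \ (E \ D)) \ A = {1, 2, 3, 6, 7, 13, 16}
E ∪ D = {1, 2, 3, 5, 6, 7, 8, 9, 10, 12, 13, 15, 16, 17}
(E ∪ D)ᶜ = {4, 11, 14}
((D \ (E \ D)) \ A) ∪ (E ∪ D)ᶜ = {1, 2, 3, 4, 6, 7, 11, 13, 14, 16}
(((D \ (E \ D)) \ A) ∪ (E ∪ D)ᶜ)ᶜ = {5, 8, 9, 10, 12, 15, 17}
|(((D \ (E \ D)) \ A) ∪ (E ∪ D)ᶜ)ᶜ| = 7

7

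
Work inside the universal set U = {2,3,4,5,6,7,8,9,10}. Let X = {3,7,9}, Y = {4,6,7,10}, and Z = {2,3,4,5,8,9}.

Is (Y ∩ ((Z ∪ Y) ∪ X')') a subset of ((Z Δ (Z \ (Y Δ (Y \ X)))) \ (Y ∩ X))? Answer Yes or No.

Z ∪ Y = {2,3,4,5,6,7,8,9,10}
X' = {2,4,5,6,8,10}
(Z ∪ Y) ∪ X' = {2,3,4,5,6,7,8,9,10}
((Z ∪ Y) ∪ X')' = {}
Y ∩ ((Z ∪ Y) ∪ X')' = {}
Y \ X = {4,6,10}
Y Δ (Y \ X) = {7}
Z \ (Y Δ (Y \ X)) = {2,3,4,5,8,9}
Z Δ (Z \ (Y Δ (Y \ X))) = {}
Y ∩ X = {7}
(Z Δ (Z \ (Y Δ (Y \ X)))) \ (Y ∩ X) = {}
Every element of {} is in {}, so Y ∩ ((Z ∪ Y) ∪ X')' ⊆ (Z Δ (Z \ (Y Δ (Y \ X)))) \ (Y ∩ X).

Yes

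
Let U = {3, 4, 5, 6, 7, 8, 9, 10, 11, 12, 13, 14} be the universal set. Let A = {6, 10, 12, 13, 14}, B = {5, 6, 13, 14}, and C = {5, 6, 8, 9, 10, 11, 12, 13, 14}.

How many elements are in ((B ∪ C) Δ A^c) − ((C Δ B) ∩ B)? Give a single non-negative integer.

B ∪ C = {5, 6, 8, 9, 10, 11, 12, 13, 14}
A^c = {3, 4, 5, 7, 8, 9, 11}
(B ∪ C) Δ A^c = {3, 4, 6, 7, 10, 12, 13, 14}
C Δ B = {8, 9, 10, 11, 12}
(C Δ B) ∩ B = {}
((B ∪ C) Δ A^c) − ((C Δ B) ∩ B) = {3, 4, 6, 7, 10, 12, 13, 14}
|((B ∪ C) Δ A^c) − ((C Δ B) ∩ B)| = 8

8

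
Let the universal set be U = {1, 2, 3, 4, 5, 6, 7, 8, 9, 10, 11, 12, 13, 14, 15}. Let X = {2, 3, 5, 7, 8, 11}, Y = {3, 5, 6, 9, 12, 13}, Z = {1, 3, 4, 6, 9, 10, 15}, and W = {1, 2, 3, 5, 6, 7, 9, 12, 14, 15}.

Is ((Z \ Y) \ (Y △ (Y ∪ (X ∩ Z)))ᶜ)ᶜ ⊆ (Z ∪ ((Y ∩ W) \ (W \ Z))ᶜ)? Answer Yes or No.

Z \ Y = {1, 4, 10, 15}
X ∩ Z = {3}
Y ∪ (X ∩ Z) = {3, 5, 6, 9, 12, 13}
Y △ (Y ∪ (X ∩ Z)) = {}
(Y △ (Y ∪ (X ∩ Z)))ᶜ = {1, 2, 3, 4, 5, 6, 7, 8, 9, 10, 11, 12, 13, 14, 15}
(Z \ Y) \ (Y △ (Y ∪ (X ∩ Z)))ᶜ = {}
((Z \ Y) \ (Y △ (Y ∪ (X ∩ Z)))ᶜ)ᶜ = {1, 2, 3, 4, 5, 6, 7, 8, 9, 10, 11, 12, 13, 14, 15}
Y ∩ W = {3, 5, 6, 9, 12}
W \ Z = {2, 5, 7, 12, 14}
(Y ∩ W) \ (W \ Z) = {3, 6, 9}
((Y ∩ W) \ (W \ Z))ᶜ = {1, 2, 4, 5, 7, 8, 10, 11, 12, 13, 14, 15}
Z ∪ ((Y ∩ W) \ (W \ Z))ᶜ = {1, 2, 3, 4, 5, 6, 7, 8, 9, 10, 11, 12, 13, 14, 15}
Every element of {1, 2, 3, 4, 5, 6, 7, 8, 9, 10, 11, 12, 13, 14, 15} is in {1, 2, 3, 4, 5, 6, 7, 8, 9, 10, 11, 12, 13, 14, 15}, so ((Z \ Y) \ (Y △ (Y ∪ (X ∩ Z)))ᶜ)ᶜ ⊆ Z ∪ ((Y ∩ W) \ (W \ Z))ᶜ.

Yes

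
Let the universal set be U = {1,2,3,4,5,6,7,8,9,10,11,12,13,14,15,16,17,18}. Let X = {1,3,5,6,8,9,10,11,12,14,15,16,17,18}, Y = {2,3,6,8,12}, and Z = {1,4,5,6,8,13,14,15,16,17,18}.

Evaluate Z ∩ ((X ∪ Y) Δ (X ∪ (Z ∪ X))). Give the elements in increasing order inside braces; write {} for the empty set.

{4,13}

X ∪ Y = {1,2,3,5,6,8,9,10,11,12,14,15,16,17,18}
Z ∪ X = {1,3,4,5,6,8,9,10,11,12,13,14,15,16,17,18}
X ∪ (Z ∪ X) = {1,3,4,5,6,8,9,10,11,12,13,14,15,16,17,18}
(X ∪ Y) Δ (X ∪ (Z ∪ X)) = {2,4,13}
Z ∩ ((X ∪ Y) Δ (X ∪ (Z ∪ X))) = {4,13}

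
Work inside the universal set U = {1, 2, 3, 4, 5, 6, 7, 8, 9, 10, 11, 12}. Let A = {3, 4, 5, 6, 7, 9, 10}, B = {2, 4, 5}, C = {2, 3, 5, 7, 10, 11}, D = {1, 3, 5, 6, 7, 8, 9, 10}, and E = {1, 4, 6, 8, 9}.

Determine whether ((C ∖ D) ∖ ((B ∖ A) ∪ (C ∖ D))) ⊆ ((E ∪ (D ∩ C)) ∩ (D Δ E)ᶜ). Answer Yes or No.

C ∖ D = {2, 11}
B ∖ A = {2}
(B ∖ A) ∪ (C ∖ D) = {2, 11}
(C ∖ D) ∖ ((B ∖ A) ∪ (C ∖ D)) = {}
D ∩ C = {3, 5, 7, 10}
E ∪ (D ∩ C) = {1, 3, 4, 5, 6, 7, 8, 9, 10}
D Δ E = {3, 4, 5, 7, 10}
(D Δ E)ᶜ = {1, 2, 6, 8, 9, 11, 12}
(E ∪ (D ∩ C)) ∩ (D Δ E)ᶜ = {1, 6, 8, 9}
Every element of {} is in {1, 6, 8, 9}, so (C ∖ D) ∖ ((B ∖ A) ∪ (C ∖ D)) ⊆ (E ∪ (D ∩ C)) ∩ (D Δ E)ᶜ.

Yes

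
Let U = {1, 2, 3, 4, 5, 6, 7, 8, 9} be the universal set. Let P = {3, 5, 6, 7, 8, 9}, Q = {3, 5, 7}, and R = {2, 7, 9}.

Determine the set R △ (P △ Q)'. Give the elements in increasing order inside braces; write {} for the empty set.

P △ Q = {6, 8, 9}
(P △ Q)' = {1, 2, 3, 4, 5, 7}
R △ (P △ Q)' = {1, 3, 4, 5, 9}

{1, 3, 4, 5, 9}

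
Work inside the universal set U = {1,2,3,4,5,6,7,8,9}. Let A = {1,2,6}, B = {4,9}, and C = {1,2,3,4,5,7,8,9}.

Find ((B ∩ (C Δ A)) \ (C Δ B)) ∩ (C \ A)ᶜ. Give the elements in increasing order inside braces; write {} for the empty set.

{}

C Δ A = {3,4,5,6,7,8,9}
B ∩ (C Δ A) = {4,9}
C Δ B = {1,2,3,5,7,8}
(B ∩ (C Δ A)) \ (C Δ B) = {4,9}
C \ A = {3,4,5,7,8,9}
(C \ A)ᶜ = {1,2,6}
((B ∩ (C Δ A)) \ (C Δ B)) ∩ (C \ A)ᶜ = {}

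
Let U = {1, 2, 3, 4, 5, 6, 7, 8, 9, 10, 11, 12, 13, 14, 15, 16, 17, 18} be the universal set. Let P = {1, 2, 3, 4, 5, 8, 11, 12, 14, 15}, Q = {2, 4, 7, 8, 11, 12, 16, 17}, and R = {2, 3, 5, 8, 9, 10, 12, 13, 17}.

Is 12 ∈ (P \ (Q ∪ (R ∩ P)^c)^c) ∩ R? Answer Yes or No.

Yes

12 ∈ R and 12 ∈ P, so 12 ∈ R ∩ P
12 ∉ (R ∩ P)^c since 12 ∈ (R ∩ P)
12 ∈ Q and 12 ∉ (R ∩ P)^c, so 12 ∈ Q ∪ (R ∩ P)^c
12 ∉ (Q ∪ (R ∩ P)^c)^c since 12 ∈ (Q ∪ (R ∩ P)^c)
12 ∈ P and 12 ∉ (Q ∪ (R ∩ P)^c)^c, so 12 ∈ P \ (Q ∪ (R ∩ P)^c)^c
12 ∈ (P \ (Q ∪ (R ∩ P)^c)^c) and 12 ∈ R, so 12 ∈ (P \ (Q ∪ (R ∩ P)^c)^c) ∩ R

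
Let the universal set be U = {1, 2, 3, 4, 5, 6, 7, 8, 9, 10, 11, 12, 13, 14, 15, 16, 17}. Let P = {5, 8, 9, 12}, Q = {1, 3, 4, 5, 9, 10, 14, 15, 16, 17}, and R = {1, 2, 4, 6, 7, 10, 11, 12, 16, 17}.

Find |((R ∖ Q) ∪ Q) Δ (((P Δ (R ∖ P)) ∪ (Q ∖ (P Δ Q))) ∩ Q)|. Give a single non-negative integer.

8

R ∖ Q = {2, 6, 7, 11, 12}
(R ∖ Q) ∪ Q = {1, 2, 3, 4, 5, 6, 7, 9, 10, 11, 12, 14, 15, 16, 17}
R ∖ P = {1, 2, 4, 6, 7, 10, 11, 16, 17}
P Δ (R ∖ P) = {1, 2, 4, 5, 6, 7, 8, 9, 10, 11, 12, 16, 17}
P Δ Q = {1, 3, 4, 8, 10, 12, 14, 15, 16, 17}
Q ∖ (P Δ Q) = {5, 9}
(P Δ (R ∖ P)) ∪ (Q ∖ (P Δ Q)) = {1, 2, 4, 5, 6, 7, 8, 9, 10, 11, 12, 16, 17}
((P Δ (R ∖ P)) ∪ (Q ∖ (P Δ Q))) ∩ Q = {1, 4, 5, 9, 10, 16, 17}
((R ∖ Q) ∪ Q) Δ (((P Δ (R ∖ P)) ∪ (Q ∖ (P Δ Q))) ∩ Q) = {2, 3, 6, 7, 11, 12, 14, 15}
|((R ∖ Q) ∪ Q) Δ (((P Δ (R ∖ P)) ∪ (Q ∖ (P Δ Q))) ∩ Q)| = 8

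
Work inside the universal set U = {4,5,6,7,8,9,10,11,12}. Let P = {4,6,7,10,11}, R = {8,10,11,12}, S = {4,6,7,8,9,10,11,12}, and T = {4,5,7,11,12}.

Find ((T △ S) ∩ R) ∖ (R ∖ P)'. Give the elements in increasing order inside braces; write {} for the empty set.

{8}

T △ S = {5,6,8,9,10}
(T △ S) ∩ R = {8,10}
R ∖ P = {8,12}
(R ∖ P)' = {4,5,6,7,9,10,11}
((T △ S) ∩ R) ∖ (R ∖ P)' = {8}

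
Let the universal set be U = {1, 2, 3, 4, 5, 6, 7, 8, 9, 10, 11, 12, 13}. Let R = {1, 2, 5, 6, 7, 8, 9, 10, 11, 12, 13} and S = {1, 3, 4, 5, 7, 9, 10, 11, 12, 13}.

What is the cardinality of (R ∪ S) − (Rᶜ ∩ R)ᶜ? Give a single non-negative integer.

0

R ∪ S = {1, 2, 3, 4, 5, 6, 7, 8, 9, 10, 11, 12, 13}
Rᶜ = {3, 4}
Rᶜ ∩ R = {}
(Rᶜ ∩ R)ᶜ = {1, 2, 3, 4, 5, 6, 7, 8, 9, 10, 11, 12, 13}
(R ∪ S) − (Rᶜ ∩ R)ᶜ = {}
|(R ∪ S) − (Rᶜ ∩ R)ᶜ| = 0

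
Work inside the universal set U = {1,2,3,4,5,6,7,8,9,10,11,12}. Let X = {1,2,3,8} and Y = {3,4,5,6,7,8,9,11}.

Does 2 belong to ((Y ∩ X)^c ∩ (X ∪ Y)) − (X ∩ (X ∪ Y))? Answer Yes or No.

No

2 ∉ Y and 2 ∈ X, so 2 ∉ Y ∩ X
2 ∈ (Y ∩ X)^c since 2 ∉ (Y ∩ X)
2 ∈ X and 2 ∉ Y, so 2 ∈ X ∪ Y
2 ∈ (Y ∩ X)^c and 2 ∈ (X ∪ Y), so 2 ∈ (Y ∩ X)^c ∩ (X ∪ Y)
2 ∈ X and 2 ∉ Y, so 2 ∈ X ∪ Y
2 ∈ X and 2 ∈ (X ∪ Y), so 2 ∈ X ∩ (X ∪ Y)
2 ∈ ((Y ∩ X)^c ∩ (X ∪ Y)) and 2 ∈ (X ∩ (X ∪ Y)), so 2 ∉ ((Y ∩ X)^c ∩ (X ∪ Y)) − (X ∩ (X ∪ Y))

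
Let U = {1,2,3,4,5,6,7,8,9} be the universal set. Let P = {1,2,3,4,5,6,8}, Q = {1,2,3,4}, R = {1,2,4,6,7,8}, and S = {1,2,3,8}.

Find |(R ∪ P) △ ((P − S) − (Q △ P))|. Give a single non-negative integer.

7

R ∪ P = {1,2,3,4,5,6,7,8}
P − S = {4,5,6}
Q △ P = {5,6,8}
(P − S) − (Q △ P) = {4}
(R ∪ P) △ ((P − S) − (Q △ P)) = {1,2,3,5,6,7,8}
|(R ∪ P) △ ((P − S) − (Q △ P))| = 7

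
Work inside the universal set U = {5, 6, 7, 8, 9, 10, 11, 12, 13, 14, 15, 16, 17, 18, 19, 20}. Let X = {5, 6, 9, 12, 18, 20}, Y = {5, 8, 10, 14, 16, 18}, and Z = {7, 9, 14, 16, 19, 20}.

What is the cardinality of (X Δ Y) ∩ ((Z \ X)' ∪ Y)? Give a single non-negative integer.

8

X Δ Y = {6, 8, 9, 10, 12, 14, 16, 20}
Z \ X = {7, 14, 16, 19}
(Z \ X)' = {5, 6, 8, 9, 10, 11, 12, 13, 15, 17, 18, 20}
(Z \ X)' ∪ Y = {5, 6, 8, 9, 10, 11, 12, 13, 14, 15, 16, 17, 18, 20}
(X Δ Y) ∩ ((Z \ X)' ∪ Y) = {6, 8, 9, 10, 12, 14, 16, 20}
|(X Δ Y) ∩ ((Z \ X)' ∪ Y)| = 8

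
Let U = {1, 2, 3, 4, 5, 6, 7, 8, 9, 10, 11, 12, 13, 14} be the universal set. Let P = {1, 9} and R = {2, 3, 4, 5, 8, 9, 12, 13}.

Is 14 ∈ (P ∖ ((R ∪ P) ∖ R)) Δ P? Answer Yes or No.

14 ∉ R and 14 ∉ P, so 14 ∉ R ∪ P
14 ∉ (R ∪ P) and 14 ∉ R, so 14 ∉ (R ∪ P) ∖ R
14 ∉ P and 14 ∉ ((R ∪ P) ∖ R), so 14 ∉ P ∖ ((R ∪ P) ∖ R)
14 ∉ (P ∖ ((R ∪ P) ∖ R)) and 14 ∉ P, so 14 ∉ (P ∖ ((R ∪ P) ∖ R)) Δ P

No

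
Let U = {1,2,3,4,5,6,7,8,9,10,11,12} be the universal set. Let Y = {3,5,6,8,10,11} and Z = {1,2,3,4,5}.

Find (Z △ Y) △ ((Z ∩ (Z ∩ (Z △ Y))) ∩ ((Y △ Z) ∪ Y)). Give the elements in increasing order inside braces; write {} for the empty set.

{6,8,10,11}

Z △ Y = {1,2,4,6,8,10,11}
Z ∩ (Z △ Y) = {1,2,4}
Z ∩ (Z ∩ (Z △ Y)) = {1,2,4}
Y △ Z = {1,2,4,6,8,10,11}
(Y △ Z) ∪ Y = {1,2,3,4,5,6,8,10,11}
(Z ∩ (Z ∩ (Z △ Y))) ∩ ((Y △ Z) ∪ Y) = {1,2,4}
(Z △ Y) △ ((Z ∩ (Z ∩ (Z △ Y))) ∩ ((Y △ Z) ∪ Y)) = {6,8,10,11}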